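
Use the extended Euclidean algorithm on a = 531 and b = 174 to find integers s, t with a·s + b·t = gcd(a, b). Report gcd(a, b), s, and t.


Euclidean algorithm on (531, 174) — divide until remainder is 0:
  531 = 3 · 174 + 9
  174 = 19 · 9 + 3
  9 = 3 · 3 + 0
gcd(531, 174) = 3.
Track Bezout coefficients alongside the remainders: start with r₀ = 531 = a·1 + b·0 (s = 1, t = 0) and r₁ = 174 = a·0 + b·1 (s = 0, t = 1); each new remainder r_{k+1} = r_{k-1} − q_k·r_k inherits s_{k+1} = s_{k-1} − q_k·s_k, t_{k+1} = t_{k-1} − q_k·t_k, so r_k = a·s_k + b·t_k at every step:
  q = 3: r = 9, s = 1 − 3·0 = 1, t = 0 − 3·1 = -3  (check: 531·1 + 174·(-3) = 9)
  q = 19: r = 3, s = 0 − 19·1 = -19, t = 1 − 19·(-3) = 58  (check: 531·(-19) + 174·58 = 3)
The row with r = 3 (the gcd) gives the Bezout coefficients s = -19, t = 58.
Result: 531 · (-19) + 174 · (58) = 3.

gcd(531, 174) = 3; s = -19, t = 58 (check: 531·(-19) + 174·58 = 3).


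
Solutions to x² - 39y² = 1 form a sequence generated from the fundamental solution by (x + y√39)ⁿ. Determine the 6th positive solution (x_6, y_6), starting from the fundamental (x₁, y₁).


Step 1: Find the fundamental solution (x₁, y₁) of x² - 39y² = 1.
  Expand √39 as a continued fraction. a₀ = ⌊√39⌋ = 6; iterate m_{k+1} = d_k·a_k − m_k, d_{k+1} = (39 − m_{k+1}²)/d_k, a_{k+1} = ⌊(a₀ + m_{k+1})/d_{k+1}⌋ (starting m₀ = 0, d₀ = 1), with convergents p_k = a_k·p_{k-1} + p_{k-2}, q_k = a_k·q_{k-1} + q_{k-2} (p₋₁ = 1, q₋₁ = 0):
  k = 0: a₀ = 6; p₀/q₀ = 6/1; p₀² − 39·q₀² = 36 − 39 = -3.
  k = 1: m = 6, d = 3, a = ⌊(6 + 6)/3⌋ = 4; p/q = (4·6 + 1)/(4·1 + 0) = 25/4; p² − 39·q² = 625 − 624 = 1.
  The first convergent with p² − 39·q² = 1 gives the fundamental solution (x₁, y₁) = (25, 4).
Step 2: Apply the recurrence (x_{n+1}, y_{n+1}) = (x₁x_n + 39y₁y_n, x₁y_n + y₁x_n) repeatedly.
  From (x_1, y_1) = (25, 4): x_2 = 25·25 + 39·4·4 = 1249; y_2 = 25·4 + 4·25 = 200.
  From (x_2, y_2) = (1249, 200): x_3 = 25·1249 + 39·4·200 = 62425; y_3 = 25·200 + 4·1249 = 9996.
  From (x_3, y_3) = (62425, 9996): x_4 = 25·62425 + 39·4·9996 = 3120001; y_4 = 25·9996 + 4·62425 = 499600.
  From (x_4, y_4) = (3120001, 499600): x_5 = 25·3120001 + 39·4·499600 = 155937625; y_5 = 25·499600 + 4·3120001 = 24970004.
  From (x_5, y_5) = (155937625, 24970004): x_6 = 25·155937625 + 39·4·24970004 = 7793761249; y_6 = 25·24970004 + 4·155937625 = 1248000600.
Step 3: Verify x_6² - 39·y_6² = 60742714406414040001 - 60742714406414040000 = 1 (should be 1). ✓

(x_1, y_1) = (25, 4); (x_6, y_6) = (7793761249, 1248000600).


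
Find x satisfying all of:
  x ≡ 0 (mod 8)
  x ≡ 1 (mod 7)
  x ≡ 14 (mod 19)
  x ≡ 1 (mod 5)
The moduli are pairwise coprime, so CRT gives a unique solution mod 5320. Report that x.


Product of moduli M = 8 · 7 · 19 · 5 = 5320.
Merge one congruence at a time:
  Start: x ≡ 0 (mod 8).
  Combine with x ≡ 1 (mod 7); new modulus lcm = 56.
    Write x = 0 + 8·t and substitute into x ≡ 1 (mod 7): 8·t ≡ 1 − 0 = 1 (mod 7).
    Reduce coefficients mod 7: 1·t ≡ 1 (mod 7).
    So t ≡ 1 (mod 7).
    Then x = 0 + 8·1 = 8, valid modulo lcm(8, 7) = 56: x ≡ 8 (mod 56).
  Combine with x ≡ 14 (mod 19); new modulus lcm = 1064.
    Write x = 8 + 56·t and substitute into x ≡ 14 (mod 19): 56·t ≡ 14 − 8 = 6 (mod 19).
    Reduce coefficients mod 19: 18·t ≡ 6 (mod 19).
    The inverse of 18 mod 19 is 18 (since 18·18 = 324 = 17·19 + 1), so t ≡ 18·6 = 108 ≡ 13 (mod 19).
    Then x = 8 + 56·13 = 736, valid modulo lcm(56, 19) = 1064: x ≡ 736 (mod 1064).
  Combine with x ≡ 1 (mod 5); new modulus lcm = 5320.
    Write x = 736 + 1064·t and substitute into x ≡ 1 (mod 5): 1064·t ≡ 1 − 736 = -735 (mod 5).
    Reduce coefficients mod 5: 4·t ≡ 0 (mod 5).
    The inverse of 4 mod 5 is 4 (since 4·4 = 16 = 3·5 + 1), so t ≡ 4·0 = 0 ≡ 0 (mod 5).
    Then x = 736 + 1064·0 = 736, valid modulo lcm(1064, 5) = 5320: x ≡ 736 (mod 5320).
Verify against each original: 736 mod 8 = 0, 736 mod 7 = 1, 736 mod 19 = 14, 736 mod 5 = 1.

x ≡ 736 (mod 5320).


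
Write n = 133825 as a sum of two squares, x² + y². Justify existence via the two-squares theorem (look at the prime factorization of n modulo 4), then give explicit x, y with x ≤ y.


Step 1: Factor n = 133825 = 5^2 · 53 · 101.
Step 2: Check the mod-4 condition on each prime factor: 5 ≡ 1 (mod 4), exponent 2; 53 ≡ 1 (mod 4), exponent 1; 101 ≡ 1 (mod 4), exponent 1.
All primes ≡ 3 (mod 4) appear to even exponent (or don't appear), so by the two-squares theorem n IS expressible as a sum of two squares.
Step 3: Build a representation. Group n = k² · m with k = 5 and m = 53 · 101 = 5353 (a product of primes ≡ 1 (mod 4)); a representation of m scales to one of n via (k·x)² + (k·y)² = k²(x² + y²). Each prime p ≡ 1 (mod 4) is itself a sum of two squares; find a² by testing p − a² for a perfect square:
  53: 53 − 1² = 52, 53 − 2² = 49 = 7² ⇒ 53 = 2² + 7².
  101: 101 − 1² = 100 = 10² ⇒ 101 = 1² + 10².
  Combine using the Brahmagupta–Fibonacci identity (a² + b²)(c² + d²) = (ac − bd)² + (ad + bc)² = (ac + bd)² + (ad − bc)²:
  53 · 101 = 5353: from (2² + 7²)(1² + 10²), take (2·1 − 7·10, 2·10 + 7·1) = (2 − 70, 20 + 7) = (-68, 27); dropping signs (only squares matter) gives (68, 27); check 68² + 27² = 4624 + 729 = 5353 ✓.
  Scale by k = 5: (5·68, 5·27) = (340, 135).
Step 4: Order so x ≤ y and verify: 135² + 340² = 18225 + 115600 = 133825 = n. ✓

n = 133825 = 135² + 340² (one valid representation with x ≤ y).


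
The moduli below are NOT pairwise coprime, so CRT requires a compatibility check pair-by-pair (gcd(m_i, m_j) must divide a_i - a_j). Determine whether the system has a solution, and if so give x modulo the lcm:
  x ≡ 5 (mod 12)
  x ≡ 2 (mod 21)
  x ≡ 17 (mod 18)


Moduli 12, 21, 18 are not pairwise coprime, so CRT works modulo lcm(m_i) when all pairwise compatibility conditions hold.
Pairwise compatibility: gcd(m_i, m_j) must divide a_i - a_j for every pair.
Merge one congruence at a time:
  Start: x ≡ 5 (mod 12).
  Combine with x ≡ 2 (mod 21): gcd(12, 21) = 3; 2 - 5 = -3, which IS divisible by 3, so compatible.
    Write x = 5 + 12·t and substitute into x ≡ 2 (mod 21): 12·t ≡ 2 − 5 = -3 (mod 21).
    Divide the congruence (and modulus) by g = 3: 4·t ≡ -1 (mod 7).
    Reduce coefficients mod 7: 4·t ≡ 6 (mod 7).
    The inverse of 4 mod 7 is 2 (since 4·2 = 8 = 1·7 + 1), so t ≡ 2·6 = 12 ≡ 5 (mod 7).
    Then x = 5 + 12·5 = 65, valid modulo lcm(12, 21) = 84: x ≡ 65 (mod 84).
  Combine with x ≡ 17 (mod 18): gcd(84, 18) = 6; 17 - 65 = -48, which IS divisible by 6, so compatible.
    Write x = 65 + 84·t and substitute into x ≡ 17 (mod 18): 84·t ≡ 17 − 65 = -48 (mod 18).
    Divide the congruence (and modulus) by g = 6: 14·t ≡ -8 (mod 3).
    Reduce coefficients mod 3: 2·t ≡ 1 (mod 3).
    The inverse of 2 mod 3 is 2 (since 2·2 = 4 = 1·3 + 1), so t ≡ 2·1 = 2 ≡ 2 (mod 3).
    Then x = 65 + 84·2 = 233, valid modulo lcm(84, 18) = 252: x ≡ 233 (mod 252).
Verify: 233 mod 12 = 5, 233 mod 21 = 2, 233 mod 18 = 17.

x ≡ 233 (mod 252).


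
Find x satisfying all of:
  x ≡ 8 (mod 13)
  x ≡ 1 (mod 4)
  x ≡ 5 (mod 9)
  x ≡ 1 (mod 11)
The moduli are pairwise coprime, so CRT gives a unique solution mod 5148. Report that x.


Product of moduli M = 13 · 4 · 9 · 11 = 5148.
Merge one congruence at a time:
  Start: x ≡ 8 (mod 13).
  Combine with x ≡ 1 (mod 4); new modulus lcm = 52.
    Write x = 8 + 13·t and substitute into x ≡ 1 (mod 4): 13·t ≡ 1 − 8 = -7 (mod 4).
    Reduce coefficients mod 4: 1·t ≡ 1 (mod 4).
    So t ≡ 1 (mod 4).
    Then x = 8 + 13·1 = 21, valid modulo lcm(13, 4) = 52: x ≡ 21 (mod 52).
  Combine with x ≡ 5 (mod 9); new modulus lcm = 468.
    Write x = 21 + 52·t and substitute into x ≡ 5 (mod 9): 52·t ≡ 5 − 21 = -16 (mod 9).
    Reduce coefficients mod 9: 7·t ≡ 2 (mod 9).
    The inverse of 7 mod 9 is 4 (since 7·4 = 28 = 3·9 + 1), so t ≡ 4·2 = 8 ≡ 8 (mod 9).
    Then x = 21 + 52·8 = 437, valid modulo lcm(52, 9) = 468: x ≡ 437 (mod 468).
  Combine with x ≡ 1 (mod 11); new modulus lcm = 5148.
    Write x = 437 + 468·t and substitute into x ≡ 1 (mod 11): 468·t ≡ 1 − 437 = -436 (mod 11).
    Reduce coefficients mod 11: 6·t ≡ 4 (mod 11).
    The inverse of 6 mod 11 is 2 (since 6·2 = 12 = 1·11 + 1), so t ≡ 2·4 = 8 ≡ 8 (mod 11).
    Then x = 437 + 468·8 = 4181, valid modulo lcm(468, 11) = 5148: x ≡ 4181 (mod 5148).
Verify against each original: 4181 mod 13 = 8, 4181 mod 4 = 1, 4181 mod 9 = 5, 4181 mod 11 = 1.

x ≡ 4181 (mod 5148).


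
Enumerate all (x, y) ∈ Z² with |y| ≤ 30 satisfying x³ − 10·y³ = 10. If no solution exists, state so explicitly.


The equation is x³ - 10y³ = 10. For fixed y, x³ = 10·y³ + 10, so a solution requires the RHS to be a perfect cube.
Strategy: iterate y from -30 to 30, compute RHS = 10·y³ + 10, and check whether it is a (positive or negative) perfect cube.
Check small values of y:
  y = 0: RHS = 10 is not a perfect cube.
  y = 1: RHS = 20 is not a perfect cube.
  y = -1: RHS = 0 = (0)³ ⇒ x = 0 works.
  y = 2: RHS = 90 is not a perfect cube.
  y = -2: RHS = -70 is not a perfect cube.
  y = 3: RHS = 280 is not a perfect cube.
  y = -3: RHS = -260 is not a perfect cube.
Continuing the search up to |y| = 30 finds no further solutions beyond those listed.
Collected solutions: (0, -1).

Solutions (with |y| ≤ 30): (0, -1).


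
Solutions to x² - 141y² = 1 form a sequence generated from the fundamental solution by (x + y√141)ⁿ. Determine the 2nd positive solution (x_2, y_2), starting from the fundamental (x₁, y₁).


Step 1: Find the fundamental solution (x₁, y₁) of x² - 141y² = 1.
  Expand √141 as a continued fraction. a₀ = ⌊√141⌋ = 11; iterate m_{k+1} = d_k·a_k − m_k, d_{k+1} = (141 − m_{k+1}²)/d_k, a_{k+1} = ⌊(a₀ + m_{k+1})/d_{k+1}⌋ (starting m₀ = 0, d₀ = 1), with convergents p_k = a_k·p_{k-1} + p_{k-2}, q_k = a_k·q_{k-1} + q_{k-2} (p₋₁ = 1, q₋₁ = 0):
  k = 0: a₀ = 11; p₀/q₀ = 11/1; p₀² − 141·q₀² = 121 − 141 = -20.
  k = 1: m = 11, d = 20, a = ⌊(11 + 11)/20⌋ = 1; p/q = (1·11 + 1)/(1·1 + 0) = 12/1; p² − 141·q² = 144 − 141 = 3.
  k = 2: m = 9, d = 3, a = ⌊(11 + 9)/3⌋ = 6; p/q = (6·12 + 11)/(6·1 + 1) = 83/7; p² − 141·q² = 6889 − 6909 = -20.
  k = 3: m = 9, d = 20, a = ⌊(11 + 9)/20⌋ = 1; p/q = (1·83 + 12)/(1·7 + 1) = 95/8; p² − 141·q² = 9025 − 9024 = 1.
  The first convergent with p² − 141·q² = 1 gives the fundamental solution (x₁, y₁) = (95, 8).
Step 2: Apply the recurrence (x_{n+1}, y_{n+1}) = (x₁x_n + 141y₁y_n, x₁y_n + y₁x_n) repeatedly.
  From (x_1, y_1) = (95, 8): x_2 = 95·95 + 141·8·8 = 18049; y_2 = 95·8 + 8·95 = 1520.
Step 3: Verify x_2² - 141·y_2² = 325766401 - 325766400 = 1 (should be 1). ✓

(x_1, y_1) = (95, 8); (x_2, y_2) = (18049, 1520).


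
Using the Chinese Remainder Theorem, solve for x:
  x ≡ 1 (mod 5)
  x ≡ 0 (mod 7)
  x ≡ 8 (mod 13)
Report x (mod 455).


Moduli 5, 7, 13 are pairwise coprime; by CRT there is a unique solution modulo M = 5 · 7 · 13 = 455.
Solve pairwise, accumulating the modulus:
  Start with x ≡ 1 (mod 5).
  Combine with x ≡ 0 (mod 7): since gcd(5, 7) = 1, we get a unique residue mod 35.
    Write x = 1 + 5·t and substitute into x ≡ 0 (mod 7): 5·t ≡ 0 − 1 = -1 (mod 7).
    Reduce coefficients mod 7: 5·t ≡ 6 (mod 7).
    The inverse of 5 mod 7 is 3 (since 5·3 = 15 = 2·7 + 1), so t ≡ 3·6 = 18 ≡ 4 (mod 7).
    Then x = 1 + 5·4 = 21, valid modulo lcm(5, 7) = 35: x ≡ 21 (mod 35).
  Combine with x ≡ 8 (mod 13): since gcd(35, 13) = 1, we get a unique residue mod 455.
    Write x = 21 + 35·t and substitute into x ≡ 8 (mod 13): 35·t ≡ 8 − 21 = -13 (mod 13).
    Reduce coefficients mod 13: 9·t ≡ 0 (mod 13).
    The inverse of 9 mod 13 is 3 (since 9·3 = 27 = 2·13 + 1), so t ≡ 3·0 = 0 ≡ 0 (mod 13).
    Then x = 21 + 35·0 = 21, valid modulo lcm(35, 13) = 455: x ≡ 21 (mod 455).
Verify: 21 mod 5 = 1 ✓, 21 mod 7 = 0 ✓, 21 mod 13 = 8 ✓.

x ≡ 21 (mod 455).


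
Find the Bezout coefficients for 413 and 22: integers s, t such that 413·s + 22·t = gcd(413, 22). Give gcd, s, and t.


Euclidean algorithm on (413, 22) — divide until remainder is 0:
  413 = 18 · 22 + 17
  22 = 1 · 17 + 5
  17 = 3 · 5 + 2
  5 = 2 · 2 + 1
  2 = 2 · 1 + 0
gcd(413, 22) = 1.
Track Bezout coefficients alongside the remainders: start with r₀ = 413 = a·1 + b·0 (s = 1, t = 0) and r₁ = 22 = a·0 + b·1 (s = 0, t = 1); each new remainder r_{k+1} = r_{k-1} − q_k·r_k inherits s_{k+1} = s_{k-1} − q_k·s_k, t_{k+1} = t_{k-1} − q_k·t_k, so r_k = a·s_k + b·t_k at every step:
  q = 18: r = 17, s = 1 − 18·0 = 1, t = 0 − 18·1 = -18  (check: 413·1 + 22·(-18) = 17)
  q = 1: r = 5, s = 0 − 1·1 = -1, t = 1 − 1·(-18) = 19  (check: 413·(-1) + 22·19 = 5)
  q = 3: r = 2, s = 1 − 3·(-1) = 4, t = -18 − 3·19 = -75  (check: 413·4 + 22·(-75) = 2)
  q = 2: r = 1, s = -1 − 2·4 = -9, t = 19 − 2·(-75) = 169  (check: 413·(-9) + 22·169 = 1)
The row with r = 1 (the gcd) gives the Bezout coefficients s = -9, t = 169.
Result: 413 · (-9) + 22 · (169) = 1.

gcd(413, 22) = 1; s = -9, t = 169 (check: 413·(-9) + 22·169 = 1).


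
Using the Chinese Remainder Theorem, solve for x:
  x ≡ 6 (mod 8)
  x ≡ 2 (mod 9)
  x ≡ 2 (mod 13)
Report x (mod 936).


Moduli 8, 9, 13 are pairwise coprime; by CRT there is a unique solution modulo M = 8 · 9 · 13 = 936.
Solve pairwise, accumulating the modulus:
  Start with x ≡ 6 (mod 8).
  Combine with x ≡ 2 (mod 9): since gcd(8, 9) = 1, we get a unique residue mod 72.
    Write x = 6 + 8·t and substitute into x ≡ 2 (mod 9): 8·t ≡ 2 − 6 = -4 (mod 9).
    Reduce coefficients mod 9: 8·t ≡ 5 (mod 9).
    The inverse of 8 mod 9 is 8 (since 8·8 = 64 = 7·9 + 1), so t ≡ 8·5 = 40 ≡ 4 (mod 9).
    Then x = 6 + 8·4 = 38, valid modulo lcm(8, 9) = 72: x ≡ 38 (mod 72).
  Combine with x ≡ 2 (mod 13): since gcd(72, 13) = 1, we get a unique residue mod 936.
    Write x = 38 + 72·t and substitute into x ≡ 2 (mod 13): 72·t ≡ 2 − 38 = -36 (mod 13).
    Reduce coefficients mod 13: 7·t ≡ 3 (mod 13).
    The inverse of 7 mod 13 is 2 (since 7·2 = 14 = 1·13 + 1), so t ≡ 2·3 = 6 ≡ 6 (mod 13).
    Then x = 38 + 72·6 = 470, valid modulo lcm(72, 13) = 936: x ≡ 470 (mod 936).
Verify: 470 mod 8 = 6 ✓, 470 mod 9 = 2 ✓, 470 mod 13 = 2 ✓.

x ≡ 470 (mod 936).


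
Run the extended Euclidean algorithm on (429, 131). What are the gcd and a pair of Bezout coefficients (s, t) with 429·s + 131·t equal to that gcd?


Euclidean algorithm on (429, 131) — divide until remainder is 0:
  429 = 3 · 131 + 36
  131 = 3 · 36 + 23
  36 = 1 · 23 + 13
  23 = 1 · 13 + 10
  13 = 1 · 10 + 3
  10 = 3 · 3 + 1
  3 = 3 · 1 + 0
gcd(429, 131) = 1.
Track Bezout coefficients alongside the remainders: start with r₀ = 429 = a·1 + b·0 (s = 1, t = 0) and r₁ = 131 = a·0 + b·1 (s = 0, t = 1); each new remainder r_{k+1} = r_{k-1} − q_k·r_k inherits s_{k+1} = s_{k-1} − q_k·s_k, t_{k+1} = t_{k-1} − q_k·t_k, so r_k = a·s_k + b·t_k at every step:
  q = 3: r = 36, s = 1 − 3·0 = 1, t = 0 − 3·1 = -3  (check: 429·1 + 131·(-3) = 36)
  q = 3: r = 23, s = 0 − 3·1 = -3, t = 1 − 3·(-3) = 10  (check: 429·(-3) + 131·10 = 23)
  q = 1: r = 13, s = 1 − 1·(-3) = 4, t = -3 − 1·10 = -13  (check: 429·4 + 131·(-13) = 13)
  q = 1: r = 10, s = -3 − 1·4 = -7, t = 10 − 1·(-13) = 23  (check: 429·(-7) + 131·23 = 10)
  q = 1: r = 3, s = 4 − 1·(-7) = 11, t = -13 − 1·23 = -36  (check: 429·11 + 131·(-36) = 3)
  q = 3: r = 1, s = -7 − 3·11 = -40, t = 23 − 3·(-36) = 131  (check: 429·(-40) + 131·131 = 1)
The row with r = 1 (the gcd) gives the Bezout coefficients s = -40, t = 131.
Result: 429 · (-40) + 131 · (131) = 1.

gcd(429, 131) = 1; s = -40, t = 131 (check: 429·(-40) + 131·131 = 1).


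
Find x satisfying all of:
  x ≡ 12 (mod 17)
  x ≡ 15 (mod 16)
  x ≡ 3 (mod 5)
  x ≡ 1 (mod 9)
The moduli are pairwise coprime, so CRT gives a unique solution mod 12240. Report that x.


Product of moduli M = 17 · 16 · 5 · 9 = 12240.
Merge one congruence at a time:
  Start: x ≡ 12 (mod 17).
  Combine with x ≡ 15 (mod 16); new modulus lcm = 272.
    Write x = 12 + 17·t and substitute into x ≡ 15 (mod 16): 17·t ≡ 15 − 12 = 3 (mod 16).
    Reduce coefficients mod 16: 1·t ≡ 3 (mod 16).
    So t ≡ 3 (mod 16).
    Then x = 12 + 17·3 = 63, valid modulo lcm(17, 16) = 272: x ≡ 63 (mod 272).
  Combine with x ≡ 3 (mod 5); new modulus lcm = 1360.
    Write x = 63 + 272·t and substitute into x ≡ 3 (mod 5): 272·t ≡ 3 − 63 = -60 (mod 5).
    Reduce coefficients mod 5: 2·t ≡ 0 (mod 5).
    The inverse of 2 mod 5 is 3 (since 2·3 = 6 = 1·5 + 1), so t ≡ 3·0 = 0 ≡ 0 (mod 5).
    Then x = 63 + 272·0 = 63, valid modulo lcm(272, 5) = 1360: x ≡ 63 (mod 1360).
  Combine with x ≡ 1 (mod 9); new modulus lcm = 12240.
    Write x = 63 + 1360·t and substitute into x ≡ 1 (mod 9): 1360·t ≡ 1 − 63 = -62 (mod 9).
    Reduce coefficients mod 9: 1·t ≡ 1 (mod 9).
    So t ≡ 1 (mod 9).
    Then x = 63 + 1360·1 = 1423, valid modulo lcm(1360, 9) = 12240: x ≡ 1423 (mod 12240).
Verify against each original: 1423 mod 17 = 12, 1423 mod 16 = 15, 1423 mod 5 = 3, 1423 mod 9 = 1.

x ≡ 1423 (mod 12240).


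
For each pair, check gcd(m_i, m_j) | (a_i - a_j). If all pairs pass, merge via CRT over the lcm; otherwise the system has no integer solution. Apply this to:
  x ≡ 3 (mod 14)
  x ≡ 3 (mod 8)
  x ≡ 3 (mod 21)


Moduli 14, 8, 21 are not pairwise coprime, so CRT works modulo lcm(m_i) when all pairwise compatibility conditions hold.
Pairwise compatibility: gcd(m_i, m_j) must divide a_i - a_j for every pair.
Merge one congruence at a time:
  Start: x ≡ 3 (mod 14).
  Combine with x ≡ 3 (mod 8): gcd(14, 8) = 2; 3 - 3 = 0, which IS divisible by 2, so compatible.
    Write x = 3 + 14·t and substitute into x ≡ 3 (mod 8): 14·t ≡ 3 − 3 = 0 (mod 8).
    Divide the congruence (and modulus) by g = 2: 7·t ≡ 0 (mod 4).
    Reduce coefficients mod 4: 3·t ≡ 0 (mod 4).
    The inverse of 3 mod 4 is 3 (since 3·3 = 9 = 2·4 + 1), so t ≡ 3·0 = 0 ≡ 0 (mod 4).
    Then x = 3 + 14·0 = 3, valid modulo lcm(14, 8) = 56: x ≡ 3 (mod 56).
  Combine with x ≡ 3 (mod 21): gcd(56, 21) = 7; 3 - 3 = 0, which IS divisible by 7, so compatible.
    Write x = 3 + 56·t and substitute into x ≡ 3 (mod 21): 56·t ≡ 3 − 3 = 0 (mod 21).
    Divide the congruence (and modulus) by g = 7: 8·t ≡ 0 (mod 3).
    Reduce coefficients mod 3: 2·t ≡ 0 (mod 3).
    The inverse of 2 mod 3 is 2 (since 2·2 = 4 = 1·3 + 1), so t ≡ 2·0 = 0 ≡ 0 (mod 3).
    Then x = 3 + 56·0 = 3, valid modulo lcm(56, 21) = 168: x ≡ 3 (mod 168).
Verify: 3 mod 14 = 3, 3 mod 8 = 3, 3 mod 21 = 3.

x ≡ 3 (mod 168).


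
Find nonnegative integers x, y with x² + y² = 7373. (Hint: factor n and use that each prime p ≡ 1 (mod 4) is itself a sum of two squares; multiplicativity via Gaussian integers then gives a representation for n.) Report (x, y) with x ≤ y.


Step 1: Factor n = 7373 = 73 · 101.
Step 2: Check the mod-4 condition on each prime factor: 73 ≡ 1 (mod 4), exponent 1; 101 ≡ 1 (mod 4), exponent 1.
All primes ≡ 3 (mod 4) appear to even exponent (or don't appear), so by the two-squares theorem n IS expressible as a sum of two squares.
Step 3: Build a representation. Here n = 73 · 101 is a product of primes ≡ 1 (mod 4). Each prime p ≡ 1 (mod 4) is itself a sum of two squares; find a² by testing p − a² for a perfect square:
  73: 73 − 1² = 72, 73 − 2² = 69, 73 − 3² = 64 = 8² ⇒ 73 = 3² + 8².
  101: 101 − 1² = 100 = 10² ⇒ 101 = 1² + 10².
  Combine using the Brahmagupta–Fibonacci identity (a² + b²)(c² + d²) = (ac − bd)² + (ad + bc)² = (ac + bd)² + (ad − bc)²:
  73 · 101 = 7373: from (3² + 8²)(1² + 10²), take (3·1 − 8·10, 3·10 + 8·1) = (3 − 80, 30 + 8) = (-77, 38); dropping signs (only squares matter) gives (77, 38); check 77² + 38² = 5929 + 1444 = 7373 ✓.
Step 4: Order so x ≤ y and verify: 38² + 77² = 1444 + 5929 = 7373 = n. ✓

n = 7373 = 38² + 77² (one valid representation with x ≤ y).


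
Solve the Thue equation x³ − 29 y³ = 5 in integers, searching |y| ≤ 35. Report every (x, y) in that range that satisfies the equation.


The equation is x³ - 29y³ = 5. For fixed y, x³ = 29·y³ + 5, so a solution requires the RHS to be a perfect cube.
Strategy: iterate y from -35 to 35, compute RHS = 29·y³ + 5, and check whether it is a (positive or negative) perfect cube.
Check small values of y:
  y = 0: RHS = 5 is not a perfect cube.
  y = 1: RHS = 34 is not a perfect cube.
  y = -1: RHS = -24 is not a perfect cube.
  y = 2: RHS = 237 is not a perfect cube.
  y = -2: RHS = -227 is not a perfect cube.
  y = 3: RHS = 788 is not a perfect cube.
  y = -3: RHS = -778 is not a perfect cube.
Continuing the search up to |y| = 35 finds no solutions either.
No (x, y) in the scanned range satisfies the equation.

No integer solutions with |y| ≤ 35.


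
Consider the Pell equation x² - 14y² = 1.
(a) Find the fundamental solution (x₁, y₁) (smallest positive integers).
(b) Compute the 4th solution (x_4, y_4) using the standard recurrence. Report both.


Step 1: Find the fundamental solution (x₁, y₁) of x² - 14y² = 1.
  Expand √14 as a continued fraction. a₀ = ⌊√14⌋ = 3; iterate m_{k+1} = d_k·a_k − m_k, d_{k+1} = (14 − m_{k+1}²)/d_k, a_{k+1} = ⌊(a₀ + m_{k+1})/d_{k+1}⌋ (starting m₀ = 0, d₀ = 1), with convergents p_k = a_k·p_{k-1} + p_{k-2}, q_k = a_k·q_{k-1} + q_{k-2} (p₋₁ = 1, q₋₁ = 0):
  k = 0: a₀ = 3; p₀/q₀ = 3/1; p₀² − 14·q₀² = 9 − 14 = -5.
  k = 1: m = 3, d = 5, a = ⌊(3 + 3)/5⌋ = 1; p/q = (1·3 + 1)/(1·1 + 0) = 4/1; p² − 14·q² = 16 − 14 = 2.
  k = 2: m = 2, d = 2, a = ⌊(3 + 2)/2⌋ = 2; p/q = (2·4 + 3)/(2·1 + 1) = 11/3; p² − 14·q² = 121 − 126 = -5.
  k = 3: m = 2, d = 5, a = ⌊(3 + 2)/5⌋ = 1; p/q = (1·11 + 4)/(1·3 + 1) = 15/4; p² − 14·q² = 225 − 224 = 1.
  The first convergent with p² − 14·q² = 1 gives the fundamental solution (x₁, y₁) = (15, 4).
Step 2: Apply the recurrence (x_{n+1}, y_{n+1}) = (x₁x_n + 14y₁y_n, x₁y_n + y₁x_n) repeatedly.
  From (x_1, y_1) = (15, 4): x_2 = 15·15 + 14·4·4 = 449; y_2 = 15·4 + 4·15 = 120.
  From (x_2, y_2) = (449, 120): x_3 = 15·449 + 14·4·120 = 13455; y_3 = 15·120 + 4·449 = 3596.
  From (x_3, y_3) = (13455, 3596): x_4 = 15·13455 + 14·4·3596 = 403201; y_4 = 15·3596 + 4·13455 = 107760.
Step 3: Verify x_4² - 14·y_4² = 162571046401 - 162571046400 = 1 (should be 1). ✓

(x_1, y_1) = (15, 4); (x_4, y_4) = (403201, 107760).


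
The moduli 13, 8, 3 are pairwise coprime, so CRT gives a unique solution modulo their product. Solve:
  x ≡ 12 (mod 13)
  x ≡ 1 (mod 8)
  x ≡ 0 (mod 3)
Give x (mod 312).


Moduli 13, 8, 3 are pairwise coprime; by CRT there is a unique solution modulo M = 13 · 8 · 3 = 312.
Solve pairwise, accumulating the modulus:
  Start with x ≡ 12 (mod 13).
  Combine with x ≡ 1 (mod 8): since gcd(13, 8) = 1, we get a unique residue mod 104.
    Write x = 12 + 13·t and substitute into x ≡ 1 (mod 8): 13·t ≡ 1 − 12 = -11 (mod 8).
    Reduce coefficients mod 8: 5·t ≡ 5 (mod 8).
    The inverse of 5 mod 8 is 5 (since 5·5 = 25 = 3·8 + 1), so t ≡ 5·5 = 25 ≡ 1 (mod 8).
    Then x = 12 + 13·1 = 25, valid modulo lcm(13, 8) = 104: x ≡ 25 (mod 104).
  Combine with x ≡ 0 (mod 3): since gcd(104, 3) = 1, we get a unique residue mod 312.
    Write x = 25 + 104·t and substitute into x ≡ 0 (mod 3): 104·t ≡ 0 − 25 = -25 (mod 3).
    Reduce coefficients mod 3: 2·t ≡ 2 (mod 3).
    The inverse of 2 mod 3 is 2 (since 2·2 = 4 = 1·3 + 1), so t ≡ 2·2 = 4 ≡ 1 (mod 3).
    Then x = 25 + 104·1 = 129, valid modulo lcm(104, 3) = 312: x ≡ 129 (mod 312).
Verify: 129 mod 13 = 12 ✓, 129 mod 8 = 1 ✓, 129 mod 3 = 0 ✓.

x ≡ 129 (mod 312).


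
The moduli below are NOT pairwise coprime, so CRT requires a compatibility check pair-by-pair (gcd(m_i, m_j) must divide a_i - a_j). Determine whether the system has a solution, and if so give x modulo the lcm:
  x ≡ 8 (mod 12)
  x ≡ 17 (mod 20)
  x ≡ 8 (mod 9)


Moduli 12, 20, 9 are not pairwise coprime, so CRT works modulo lcm(m_i) when all pairwise compatibility conditions hold.
Pairwise compatibility: gcd(m_i, m_j) must divide a_i - a_j for every pair.
Merge one congruence at a time:
  Start: x ≡ 8 (mod 12).
  Combine with x ≡ 17 (mod 20): gcd(12, 20) = 4, and 17 - 8 = 9 is NOT divisible by 4.
    ⇒ system is inconsistent (no integer solution).

No solution (the system is inconsistent).


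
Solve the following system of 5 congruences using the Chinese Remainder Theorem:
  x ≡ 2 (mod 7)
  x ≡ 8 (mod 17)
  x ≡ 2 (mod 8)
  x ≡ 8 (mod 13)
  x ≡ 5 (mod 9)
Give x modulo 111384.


Product of moduli M = 7 · 17 · 8 · 13 · 9 = 111384.
Merge one congruence at a time:
  Start: x ≡ 2 (mod 7).
  Combine with x ≡ 8 (mod 17); new modulus lcm = 119.
    Write x = 2 + 7·t and substitute into x ≡ 8 (mod 17): 7·t ≡ 8 − 2 = 6 (mod 17).
    The inverse of 7 mod 17 is 5 (since 7·5 = 35 = 2·17 + 1), so t ≡ 5·6 = 30 ≡ 13 (mod 17).
    Then x = 2 + 7·13 = 93, valid modulo lcm(7, 17) = 119: x ≡ 93 (mod 119).
  Combine with x ≡ 2 (mod 8); new modulus lcm = 952.
    Write x = 93 + 119·t and substitute into x ≡ 2 (mod 8): 119·t ≡ 2 − 93 = -91 (mod 8).
    Reduce coefficients mod 8: 7·t ≡ 5 (mod 8).
    The inverse of 7 mod 8 is 7 (since 7·7 = 49 = 6·8 + 1), so t ≡ 7·5 = 35 ≡ 3 (mod 8).
    Then x = 93 + 119·3 = 450, valid modulo lcm(119, 8) = 952: x ≡ 450 (mod 952).
  Combine with x ≡ 8 (mod 13); new modulus lcm = 12376.
    Write x = 450 + 952·t and substitute into x ≡ 8 (mod 13): 952·t ≡ 8 − 450 = -442 (mod 13).
    Reduce coefficients mod 13: 3·t ≡ 0 (mod 13).
    The inverse of 3 mod 13 is 9 (since 3·9 = 27 = 2·13 + 1), so t ≡ 9·0 = 0 ≡ 0 (mod 13).
    Then x = 450 + 952·0 = 450, valid modulo lcm(952, 13) = 12376: x ≡ 450 (mod 12376).
  Combine with x ≡ 5 (mod 9); new modulus lcm = 111384.
    Write x = 450 + 12376·t and substitute into x ≡ 5 (mod 9): 12376·t ≡ 5 − 450 = -445 (mod 9).
    Reduce coefficients mod 9: 1·t ≡ 5 (mod 9).
    So t ≡ 5 (mod 9).
    Then x = 450 + 12376·5 = 62330, valid modulo lcm(12376, 9) = 111384: x ≡ 62330 (mod 111384).
Verify against each original: 62330 mod 7 = 2, 62330 mod 17 = 8, 62330 mod 8 = 2, 62330 mod 13 = 8, 62330 mod 9 = 5.

x ≡ 62330 (mod 111384).


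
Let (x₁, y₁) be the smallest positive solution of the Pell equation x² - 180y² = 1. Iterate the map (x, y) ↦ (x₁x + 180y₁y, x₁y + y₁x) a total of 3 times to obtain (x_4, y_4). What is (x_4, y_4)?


Step 1: Find the fundamental solution (x₁, y₁) of x² - 180y² = 1.
  Expand √180 as a continued fraction. a₀ = ⌊√180⌋ = 13; iterate m_{k+1} = d_k·a_k − m_k, d_{k+1} = (180 − m_{k+1}²)/d_k, a_{k+1} = ⌊(a₀ + m_{k+1})/d_{k+1}⌋ (starting m₀ = 0, d₀ = 1), with convergents p_k = a_k·p_{k-1} + p_{k-2}, q_k = a_k·q_{k-1} + q_{k-2} (p₋₁ = 1, q₋₁ = 0):
  k = 0: a₀ = 13; p₀/q₀ = 13/1; p₀² − 180·q₀² = 169 − 180 = -11.
  k = 1: m = 13, d = 11, a = ⌊(13 + 13)/11⌋ = 2; p/q = (2·13 + 1)/(2·1 + 0) = 27/2; p² − 180·q² = 729 − 720 = 9.
  k = 2: m = 9, d = 9, a = ⌊(13 + 9)/9⌋ = 2; p/q = (2·27 + 13)/(2·2 + 1) = 67/5; p² − 180·q² = 4489 − 4500 = -11.
  k = 3: m = 9, d = 11, a = ⌊(13 + 9)/11⌋ = 2; p/q = (2·67 + 27)/(2·5 + 2) = 161/12; p² − 180·q² = 25921 − 25920 = 1.
  The first convergent with p² − 180·q² = 1 gives the fundamental solution (x₁, y₁) = (161, 12).
Step 2: Apply the recurrence (x_{n+1}, y_{n+1}) = (x₁x_n + 180y₁y_n, x₁y_n + y₁x_n) repeatedly.
  From (x_1, y_1) = (161, 12): x_2 = 161·161 + 180·12·12 = 51841; y_2 = 161·12 + 12·161 = 3864.
  From (x_2, y_2) = (51841, 3864): x_3 = 161·51841 + 180·12·3864 = 16692641; y_3 = 161·3864 + 12·51841 = 1244196.
  From (x_3, y_3) = (16692641, 1244196): x_4 = 161·16692641 + 180·12·1244196 = 5374978561; y_4 = 161·1244196 + 12·16692641 = 400627248.
Step 3: Verify x_4² - 180·y_4² = 28890394531209630721 - 28890394531209630720 = 1 (should be 1). ✓

(x_1, y_1) = (161, 12); (x_4, y_4) = (5374978561, 400627248).


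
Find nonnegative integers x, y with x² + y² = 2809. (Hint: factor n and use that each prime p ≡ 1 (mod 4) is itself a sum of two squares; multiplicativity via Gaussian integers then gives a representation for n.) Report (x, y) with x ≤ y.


Step 1: Factor n = 2809 = 53^2.
Step 2: Check the mod-4 condition on each prime factor: 53 ≡ 1 (mod 4), exponent 2.
All primes ≡ 3 (mod 4) appear to even exponent (or don't appear), so by the two-squares theorem n IS expressible as a sum of two squares.
Step 3: Build a representation. Here n = 53 · 53 is a product of primes ≡ 1 (mod 4). Each prime p ≡ 1 (mod 4) is itself a sum of two squares; find a² by testing p − a² for a perfect square:
  53: 53 − 1² = 52, 53 − 2² = 49 = 7² ⇒ 53 = 2² + 7².
  Combine using the Brahmagupta–Fibonacci identity (a² + b²)(c² + d²) = (ac − bd)² + (ad + bc)² = (ac + bd)² + (ad − bc)²:
  53 · 53 = 2809: from (2² + 7²)(2² + 7²), take (2·2 − 7·7, 2·7 + 7·2) = (4 − 49, 14 + 14) = (-45, 28); dropping signs (only squares matter) gives (45, 28); check 45² + 28² = 2025 + 784 = 2809 ✓.
Step 4: Order so x ≤ y and verify: 28² + 45² = 784 + 2025 = 2809 = n. ✓

n = 2809 = 28² + 45² (one valid representation with x ≤ y).


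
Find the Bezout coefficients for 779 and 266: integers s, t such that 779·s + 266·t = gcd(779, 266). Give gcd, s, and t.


Euclidean algorithm on (779, 266) — divide until remainder is 0:
  779 = 2 · 266 + 247
  266 = 1 · 247 + 19
  247 = 13 · 19 + 0
gcd(779, 266) = 19.
Track Bezout coefficients alongside the remainders: start with r₀ = 779 = a·1 + b·0 (s = 1, t = 0) and r₁ = 266 = a·0 + b·1 (s = 0, t = 1); each new remainder r_{k+1} = r_{k-1} − q_k·r_k inherits s_{k+1} = s_{k-1} − q_k·s_k, t_{k+1} = t_{k-1} − q_k·t_k, so r_k = a·s_k + b·t_k at every step:
  q = 2: r = 247, s = 1 − 2·0 = 1, t = 0 − 2·1 = -2  (check: 779·1 + 266·(-2) = 247)
  q = 1: r = 19, s = 0 − 1·1 = -1, t = 1 − 1·(-2) = 3  (check: 779·(-1) + 266·3 = 19)
The row with r = 19 (the gcd) gives the Bezout coefficients s = -1, t = 3.
Result: 779 · (-1) + 266 · (3) = 19.

gcd(779, 266) = 19; s = -1, t = 3 (check: 779·(-1) + 266·3 = 19).


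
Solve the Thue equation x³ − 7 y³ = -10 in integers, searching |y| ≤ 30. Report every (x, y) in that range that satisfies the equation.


The equation is x³ - 7y³ = -10. For fixed y, x³ = 7·y³ − 10, so a solution requires the RHS to be a perfect cube.
Strategy: iterate y from -30 to 30, compute RHS = 7·y³ − 10, and check whether it is a (positive or negative) perfect cube.
Check small values of y:
  y = 0: RHS = -10 is not a perfect cube.
  y = 1: RHS = -3 is not a perfect cube.
  y = -1: RHS = -17 is not a perfect cube.
  y = 2: RHS = 46 is not a perfect cube.
  y = -2: RHS = -66 is not a perfect cube.
  y = 3: RHS = 179 is not a perfect cube.
  y = -3: RHS = -199 is not a perfect cube.
Continuing the search up to |y| = 30 finds no solutions either.
No (x, y) in the scanned range satisfies the equation.

No integer solutions with |y| ≤ 30.


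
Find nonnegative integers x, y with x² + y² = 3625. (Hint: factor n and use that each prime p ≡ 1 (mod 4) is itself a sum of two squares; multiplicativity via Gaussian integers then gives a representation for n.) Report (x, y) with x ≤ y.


Step 1: Factor n = 3625 = 5^3 · 29.
Step 2: Check the mod-4 condition on each prime factor: 5 ≡ 1 (mod 4), exponent 3; 29 ≡ 1 (mod 4), exponent 1.
All primes ≡ 3 (mod 4) appear to even exponent (or don't appear), so by the two-squares theorem n IS expressible as a sum of two squares.
Step 3: Build a representation. Group n = k² · m with k = 5 and m = 5 · 29 = 145 (a product of primes ≡ 1 (mod 4)); a representation of m scales to one of n via (k·x)² + (k·y)² = k²(x² + y²). Each prime p ≡ 1 (mod 4) is itself a sum of two squares; find a² by testing p − a² for a perfect square:
  5: 5 − 1² = 4 = 2² ⇒ 5 = 1² + 2².
  29: 29 − 1² = 28, 29 − 2² = 25 = 5² ⇒ 29 = 2² + 5².
  Combine using the Brahmagupta–Fibonacci identity (a² + b²)(c² + d²) = (ac − bd)² + (ad + bc)² = (ac + bd)² + (ad − bc)²:
  5 · 29 = 145: from (1² + 2²)(2² + 5²), take (1·2 − 2·5, 1·5 + 2·2) = (2 − 10, 5 + 4) = (-8, 9); dropping signs (only squares matter) gives (8, 9); check 8² + 9² = 64 + 81 = 145 ✓.
  Scale by k = 5: (5·8, 5·9) = (40, 45).
Step 4: Order so x ≤ y and verify: 40² + 45² = 1600 + 2025 = 3625 = n. ✓

n = 3625 = 40² + 45² (one valid representation with x ≤ y).


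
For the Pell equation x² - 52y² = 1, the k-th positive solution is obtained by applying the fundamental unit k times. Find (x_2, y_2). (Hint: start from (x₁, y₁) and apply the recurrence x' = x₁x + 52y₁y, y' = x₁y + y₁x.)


Step 1: Find the fundamental solution (x₁, y₁) of x² - 52y² = 1.
  Expand √52 as a continued fraction. a₀ = ⌊√52⌋ = 7; iterate m_{k+1} = d_k·a_k − m_k, d_{k+1} = (52 − m_{k+1}²)/d_k, a_{k+1} = ⌊(a₀ + m_{k+1})/d_{k+1}⌋ (starting m₀ = 0, d₀ = 1), with convergents p_k = a_k·p_{k-1} + p_{k-2}, q_k = a_k·q_{k-1} + q_{k-2} (p₋₁ = 1, q₋₁ = 0):
  k = 0: a₀ = 7; p₀/q₀ = 7/1; p₀² − 52·q₀² = 49 − 52 = -3.
  k = 1: m = 7, d = 3, a = ⌊(7 + 7)/3⌋ = 4; p/q = (4·7 + 1)/(4·1 + 0) = 29/4; p² − 52·q² = 841 − 832 = 9.
  k = 2: m = 5, d = 9, a = ⌊(7 + 5)/9⌋ = 1; p/q = (1·29 + 7)/(1·4 + 1) = 36/5; p² − 52·q² = 1296 − 1300 = -4.
  k = 3: m = 4, d = 4, a = ⌊(7 + 4)/4⌋ = 2; p/q = (2·36 + 29)/(2·5 + 4) = 101/14; p² − 52·q² = 10201 − 10192 = 9.
  k = 4: m = 4, d = 9, a = ⌊(7 + 4)/9⌋ = 1; p/q = (1·101 + 36)/(1·14 + 5) = 137/19; p² − 52·q² = 18769 − 18772 = -3.
  k = 5: m = 5, d = 3, a = ⌊(7 + 5)/3⌋ = 4; p/q = (4·137 + 101)/(4·19 + 14) = 649/90; p² − 52·q² = 421201 − 421200 = 1.
  The first convergent with p² − 52·q² = 1 gives the fundamental solution (x₁, y₁) = (649, 90).
Step 2: Apply the recurrence (x_{n+1}, y_{n+1}) = (x₁x_n + 52y₁y_n, x₁y_n + y₁x_n) repeatedly.
  From (x_1, y_1) = (649, 90): x_2 = 649·649 + 52·90·90 = 842401; y_2 = 649·90 + 90·649 = 116820.
Step 3: Verify x_2² - 52·y_2² = 709639444801 - 709639444800 = 1 (should be 1). ✓

(x_1, y_1) = (649, 90); (x_2, y_2) = (842401, 116820).


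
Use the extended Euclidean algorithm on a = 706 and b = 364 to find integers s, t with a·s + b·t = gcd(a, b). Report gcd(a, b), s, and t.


Euclidean algorithm on (706, 364) — divide until remainder is 0:
  706 = 1 · 364 + 342
  364 = 1 · 342 + 22
  342 = 15 · 22 + 12
  22 = 1 · 12 + 10
  12 = 1 · 10 + 2
  10 = 5 · 2 + 0
gcd(706, 364) = 2.
Track Bezout coefficients alongside the remainders: start with r₀ = 706 = a·1 + b·0 (s = 1, t = 0) and r₁ = 364 = a·0 + b·1 (s = 0, t = 1); each new remainder r_{k+1} = r_{k-1} − q_k·r_k inherits s_{k+1} = s_{k-1} − q_k·s_k, t_{k+1} = t_{k-1} − q_k·t_k, so r_k = a·s_k + b·t_k at every step:
  q = 1: r = 342, s = 1 − 1·0 = 1, t = 0 − 1·1 = -1  (check: 706·1 + 364·(-1) = 342)
  q = 1: r = 22, s = 0 − 1·1 = -1, t = 1 − 1·(-1) = 2  (check: 706·(-1) + 364·2 = 22)
  q = 15: r = 12, s = 1 − 15·(-1) = 16, t = -1 − 15·2 = -31  (check: 706·16 + 364·(-31) = 12)
  q = 1: r = 10, s = -1 − 1·16 = -17, t = 2 − 1·(-31) = 33  (check: 706·(-17) + 364·33 = 10)
  q = 1: r = 2, s = 16 − 1·(-17) = 33, t = -31 − 1·33 = -64  (check: 706·33 + 364·(-64) = 2)
The row with r = 2 (the gcd) gives the Bezout coefficients s = 33, t = -64.
Result: 706 · (33) + 364 · (-64) = 2.

gcd(706, 364) = 2; s = 33, t = -64 (check: 706·33 + 364·(-64) = 2).


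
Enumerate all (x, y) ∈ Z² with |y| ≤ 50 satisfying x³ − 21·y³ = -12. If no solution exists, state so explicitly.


The equation is x³ - 21y³ = -12. For fixed y, x³ = 21·y³ − 12, so a solution requires the RHS to be a perfect cube.
Strategy: iterate y from -50 to 50, compute RHS = 21·y³ − 12, and check whether it is a (positive or negative) perfect cube.
Check small values of y:
  y = 0: RHS = -12 is not a perfect cube.
  y = 1: RHS = 9 is not a perfect cube.
  y = -1: RHS = -33 is not a perfect cube.
  y = 2: RHS = 156 is not a perfect cube.
  y = -2: RHS = -180 is not a perfect cube.
  y = 3: RHS = 555 is not a perfect cube.
  y = -3: RHS = -579 is not a perfect cube.
Continuing the search up to |y| = 50 finds no solutions either.
No (x, y) in the scanned range satisfies the equation.

No integer solutions with |y| ≤ 50.


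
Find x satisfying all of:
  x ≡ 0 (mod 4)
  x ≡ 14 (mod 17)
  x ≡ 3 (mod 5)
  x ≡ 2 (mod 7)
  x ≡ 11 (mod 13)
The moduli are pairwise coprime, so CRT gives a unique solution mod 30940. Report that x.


Product of moduli M = 4 · 17 · 5 · 7 · 13 = 30940.
Merge one congruence at a time:
  Start: x ≡ 0 (mod 4).
  Combine with x ≡ 14 (mod 17); new modulus lcm = 68.
    Write x = 0 + 4·t and substitute into x ≡ 14 (mod 17): 4·t ≡ 14 − 0 = 14 (mod 17).
    The inverse of 4 mod 17 is 13 (since 4·13 = 52 = 3·17 + 1), so t ≡ 13·14 = 182 ≡ 12 (mod 17).
    Then x = 0 + 4·12 = 48, valid modulo lcm(4, 17) = 68: x ≡ 48 (mod 68).
  Combine with x ≡ 3 (mod 5); new modulus lcm = 340.
    Write x = 48 + 68·t and substitute into x ≡ 3 (mod 5): 68·t ≡ 3 − 48 = -45 (mod 5).
    Reduce coefficients mod 5: 3·t ≡ 0 (mod 5).
    The inverse of 3 mod 5 is 2 (since 3·2 = 6 = 1·5 + 1), so t ≡ 2·0 = 0 ≡ 0 (mod 5).
    Then x = 48 + 68·0 = 48, valid modulo lcm(68, 5) = 340: x ≡ 48 (mod 340).
  Combine with x ≡ 2 (mod 7); new modulus lcm = 2380.
    Write x = 48 + 340·t and substitute into x ≡ 2 (mod 7): 340·t ≡ 2 − 48 = -46 (mod 7).
    Reduce coefficients mod 7: 4·t ≡ 3 (mod 7).
    The inverse of 4 mod 7 is 2 (since 4·2 = 8 = 1·7 + 1), so t ≡ 2·3 = 6 ≡ 6 (mod 7).
    Then x = 48 + 340·6 = 2088, valid modulo lcm(340, 7) = 2380: x ≡ 2088 (mod 2380).
  Combine with x ≡ 11 (mod 13); new modulus lcm = 30940.
    Write x = 2088 + 2380·t and substitute into x ≡ 11 (mod 13): 2380·t ≡ 11 − 2088 = -2077 (mod 13).
    Reduce coefficients mod 13: 1·t ≡ 3 (mod 13).
    So t ≡ 3 (mod 13).
    Then x = 2088 + 2380·3 = 9228, valid modulo lcm(2380, 13) = 30940: x ≡ 9228 (mod 30940).
Verify against each original: 9228 mod 4 = 0, 9228 mod 17 = 14, 9228 mod 5 = 3, 9228 mod 7 = 2, 9228 mod 13 = 11.

x ≡ 9228 (mod 30940).


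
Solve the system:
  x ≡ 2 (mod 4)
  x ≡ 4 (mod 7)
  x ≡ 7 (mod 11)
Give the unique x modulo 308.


Moduli 4, 7, 11 are pairwise coprime; by CRT there is a unique solution modulo M = 4 · 7 · 11 = 308.
Solve pairwise, accumulating the modulus:
  Start with x ≡ 2 (mod 4).
  Combine with x ≡ 4 (mod 7): since gcd(4, 7) = 1, we get a unique residue mod 28.
    Write x = 2 + 4·t and substitute into x ≡ 4 (mod 7): 4·t ≡ 4 − 2 = 2 (mod 7).
    The inverse of 4 mod 7 is 2 (since 4·2 = 8 = 1·7 + 1), so t ≡ 2·2 = 4 ≡ 4 (mod 7).
    Then x = 2 + 4·4 = 18, valid modulo lcm(4, 7) = 28: x ≡ 18 (mod 28).
  Combine with x ≡ 7 (mod 11): since gcd(28, 11) = 1, we get a unique residue mod 308.
    Write x = 18 + 28·t and substitute into x ≡ 7 (mod 11): 28·t ≡ 7 − 18 = -11 (mod 11).
    Reduce coefficients mod 11: 6·t ≡ 0 (mod 11).
    The inverse of 6 mod 11 is 2 (since 6·2 = 12 = 1·11 + 1), so t ≡ 2·0 = 0 ≡ 0 (mod 11).
    Then x = 18 + 28·0 = 18, valid modulo lcm(28, 11) = 308: x ≡ 18 (mod 308).
Verify: 18 mod 4 = 2 ✓, 18 mod 7 = 4 ✓, 18 mod 11 = 7 ✓.

x ≡ 18 (mod 308).


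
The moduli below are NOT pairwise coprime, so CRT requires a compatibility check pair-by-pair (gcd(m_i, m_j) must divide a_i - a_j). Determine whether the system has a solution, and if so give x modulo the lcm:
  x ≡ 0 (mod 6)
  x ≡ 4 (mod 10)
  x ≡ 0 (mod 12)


Moduli 6, 10, 12 are not pairwise coprime, so CRT works modulo lcm(m_i) when all pairwise compatibility conditions hold.
Pairwise compatibility: gcd(m_i, m_j) must divide a_i - a_j for every pair.
Merge one congruence at a time:
  Start: x ≡ 0 (mod 6).
  Combine with x ≡ 4 (mod 10): gcd(6, 10) = 2; 4 - 0 = 4, which IS divisible by 2, so compatible.
    Write x = 0 + 6·t and substitute into x ≡ 4 (mod 10): 6·t ≡ 4 − 0 = 4 (mod 10).
    Divide the congruence (and modulus) by g = 2: 3·t ≡ 2 (mod 5).
    The inverse of 3 mod 5 is 2 (since 3·2 = 6 = 1·5 + 1), so t ≡ 2·2 = 4 ≡ 4 (mod 5).
    Then x = 0 + 6·4 = 24, valid modulo lcm(6, 10) = 30: x ≡ 24 (mod 30).
  Combine with x ≡ 0 (mod 12): gcd(30, 12) = 6; 0 - 24 = -24, which IS divisible by 6, so compatible.
    Write x = 24 + 30·t and substitute into x ≡ 0 (mod 12): 30·t ≡ 0 − 24 = -24 (mod 12).
    Divide the congruence (and modulus) by g = 6: 5·t ≡ -4 (mod 2).
    Reduce coefficients mod 2: 1·t ≡ 0 (mod 2).
    So t ≡ 0 (mod 2).
    Then x = 24 + 30·0 = 24, valid modulo lcm(30, 12) = 60: x ≡ 24 (mod 60).
Verify: 24 mod 6 = 0, 24 mod 10 = 4, 24 mod 12 = 0.

x ≡ 24 (mod 60).
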